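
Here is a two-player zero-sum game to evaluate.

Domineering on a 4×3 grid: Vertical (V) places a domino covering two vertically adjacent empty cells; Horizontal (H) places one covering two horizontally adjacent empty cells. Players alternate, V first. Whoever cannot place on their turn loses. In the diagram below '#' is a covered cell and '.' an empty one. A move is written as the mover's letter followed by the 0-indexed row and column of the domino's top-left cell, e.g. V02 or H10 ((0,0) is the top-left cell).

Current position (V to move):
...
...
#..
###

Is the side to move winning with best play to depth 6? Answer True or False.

V winning at [.../.../#../###]: True

ply 1, V at .../.../#../### | V00=-1→#../#../#../###; V01=+1→.#./.#./#../###*; V02=-1→..#/..#/#../###; V11=+1→.../.#./##./###; V12=-1→.../..#/#.#/###
ply 2, H at .#./.#./#../### | H21=-1→.#./.#./###/###*
ply 3, V at .#./.#./###/### | V00=+1→##./##./###/###*; V02=+1→.##/.##/###/###
ply 4: ##./##./###/### is terminal -1 (H); from .../.../#../### depth 6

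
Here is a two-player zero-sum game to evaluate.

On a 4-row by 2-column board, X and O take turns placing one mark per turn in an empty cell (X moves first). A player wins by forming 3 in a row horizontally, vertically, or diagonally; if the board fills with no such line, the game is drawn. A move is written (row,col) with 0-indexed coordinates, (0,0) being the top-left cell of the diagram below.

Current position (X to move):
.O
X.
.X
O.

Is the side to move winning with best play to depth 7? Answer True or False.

X winning at [.O/X./.X/O.]: False

ply 1, X at .O/X./.X/O. | (0,0)=+0→XO/X./.X/O.*; (1,1)=+0→.O/XX/.X/O.; (2,0)=+0→.O/X./XX/O.; (3,1)=+0→.O/X./.X/OX
ply 2, O at XO/X./.X/O. | (1,1)=-1→XO/XO/.X/O.; (2,0)=+0→XO/X./OX/O.*; (3,1)=-1→XO/X./.X/OO
ply 3, X at XO/X./OX/O. | (1,1)=+0→XO/XX/OX/O.*; (3,1)=+0→XO/X./OX/OX
ply 4, O at XO/XX/OX/O. | (3,1)=+0→XO/XX/OX/OO*
ply 5: XO/XX/OX/OO is terminal +0 (X); from .O/X./.X/O. depth 7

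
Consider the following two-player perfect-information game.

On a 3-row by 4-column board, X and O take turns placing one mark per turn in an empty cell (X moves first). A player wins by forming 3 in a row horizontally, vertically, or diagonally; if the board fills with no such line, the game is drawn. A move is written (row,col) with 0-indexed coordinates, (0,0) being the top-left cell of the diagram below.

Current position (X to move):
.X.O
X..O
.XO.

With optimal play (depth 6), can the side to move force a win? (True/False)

X winning at [.X.O/X..O/.XO.]: True

p1 X@[.X.O/X..O/.XO.]: (0,0)[XX.O/X..O/.XO.]-1 (0,2)[.XXO/X..O/.XO.]-1 (1,1)[.X.O/XX.O/.XO.]+1* (1,2)[.X.O/X.XO/.XO.]-1 (2,0)[.X.O/X..O/XXO.]-1 (2,3)[.X.O/X..O/.XOX]+1
p2 O@[.X.O/XX.O/.XO.] terminal -1; root [.X.O/X..O/.XO.] d6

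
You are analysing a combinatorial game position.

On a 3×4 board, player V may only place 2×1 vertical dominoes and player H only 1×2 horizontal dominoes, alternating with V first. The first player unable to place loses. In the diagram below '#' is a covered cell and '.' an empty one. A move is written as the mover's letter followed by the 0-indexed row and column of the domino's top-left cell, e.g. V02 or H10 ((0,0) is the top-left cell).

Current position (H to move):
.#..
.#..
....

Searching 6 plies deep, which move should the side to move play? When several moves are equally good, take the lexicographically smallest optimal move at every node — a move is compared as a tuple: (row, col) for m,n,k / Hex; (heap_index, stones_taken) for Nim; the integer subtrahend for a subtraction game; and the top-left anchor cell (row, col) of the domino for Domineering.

ply 1, H at .#../.#../.... | H02=-1→.###/.#../....; H12=+1→.#../.###/....*; H20=-1→.#../.#../##..; H21=-1→.#../.#../.##.; H22=-1→.#../.#../..##
ply 2, V at .#../.###/.... | V00=-1→##../####/....*; V10=-1→.#../####/#...
ply 3, H at ##../####/.... | H02=+1→####/####/....*; H20=+1→##../####/##..; H21=+1→##../####/.##.; H22=+1→##../####/..##
ply 4: ####/####/.... is terminal -1 (V); from .#../.#../.... depth 6

H's best at [.#../.#../....]: H12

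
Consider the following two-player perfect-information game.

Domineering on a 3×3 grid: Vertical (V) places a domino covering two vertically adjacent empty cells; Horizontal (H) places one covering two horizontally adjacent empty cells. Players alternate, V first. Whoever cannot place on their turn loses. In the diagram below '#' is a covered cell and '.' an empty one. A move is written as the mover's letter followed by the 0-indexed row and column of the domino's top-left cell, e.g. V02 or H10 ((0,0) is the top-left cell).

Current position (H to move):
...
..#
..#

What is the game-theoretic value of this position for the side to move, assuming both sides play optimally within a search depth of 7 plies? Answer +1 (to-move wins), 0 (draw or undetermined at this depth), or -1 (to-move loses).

p1 H@[.../..#/..#]: H00[##./..#/..#]-1 H01[.##/..#/..#]-1 H10[.../###/..#]+1* H20[.../..#/###]-1
p2 V@[.../###/..#] terminal -1; root [.../..#/..#] d7

value(.../..#/..#, H) = +1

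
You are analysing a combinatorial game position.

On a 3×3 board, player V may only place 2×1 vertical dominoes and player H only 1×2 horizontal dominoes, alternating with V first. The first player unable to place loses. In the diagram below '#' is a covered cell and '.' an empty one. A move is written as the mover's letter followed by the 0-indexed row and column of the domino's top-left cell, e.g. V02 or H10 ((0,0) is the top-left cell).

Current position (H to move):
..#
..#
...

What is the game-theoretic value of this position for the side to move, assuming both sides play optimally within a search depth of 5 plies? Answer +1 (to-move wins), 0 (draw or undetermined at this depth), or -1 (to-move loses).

ply 1, H at ..#/..#/... | H00=-1→###/..#/...; H10=+1→..#/###/...*; H20=-1→..#/..#/##.; H21=-1→..#/..#/.##
ply 2: ..#/###/... is terminal -1 (V); from ..#/..#/... depth 5

value(..#/..#/..., H) = +1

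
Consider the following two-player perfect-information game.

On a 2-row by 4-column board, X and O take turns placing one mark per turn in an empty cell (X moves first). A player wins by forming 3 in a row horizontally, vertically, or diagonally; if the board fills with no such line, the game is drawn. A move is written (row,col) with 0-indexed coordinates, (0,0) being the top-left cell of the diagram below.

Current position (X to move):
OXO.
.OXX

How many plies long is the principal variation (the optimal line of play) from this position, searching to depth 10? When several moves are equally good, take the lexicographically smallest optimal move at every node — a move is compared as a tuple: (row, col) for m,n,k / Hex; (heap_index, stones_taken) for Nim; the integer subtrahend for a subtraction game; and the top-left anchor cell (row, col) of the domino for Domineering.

ply 1, X at OXO./.OXX | (0,3)=+0→OXOX/.OXX*; (1,0)=+0→OXO./XOXX
ply 2, O at OXOX/.OXX | (1,0)=+0→OXOX/OOXX*
ply 3: OXOX/OOXX is terminal +0 (X); from OXO./.OXX depth 10

PV length from [OXO./.OXX]: 2 plies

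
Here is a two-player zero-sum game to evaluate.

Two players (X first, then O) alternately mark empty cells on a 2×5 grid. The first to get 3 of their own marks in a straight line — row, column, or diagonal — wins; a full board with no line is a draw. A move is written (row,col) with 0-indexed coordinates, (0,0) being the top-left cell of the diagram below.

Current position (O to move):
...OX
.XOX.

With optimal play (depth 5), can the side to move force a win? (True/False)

p1 O@[...OX/.XOX.]: (0,0)[O..OX/.XOX.]+0* (0,1)[.O.OX/.XOX.]+0 (0,2)[..OOX/.XOX.]+0 (1,0)[...OX/OXOX.]+0 (1,4)[...OX/.XOXO]+0
p2 X@[O..OX/.XOX.]: (0,1)[OX.OX/.XOX.]+0* (0,2)[O.XOX/.XOX.]+0 (1,0)[O..OX/XXOX.]+0 (1,4)[O..OX/.XOXX]+0
p3 O@[OX.OX/.XOX.]: (0,2)[OXOOX/.XOX.]+0* (1,0)[OX.OX/OXOX.]+0 (1,4)[OX.OX/.XOXO]+0
p4 X@[OXOOX/.XOX.]: (1,0)[OXOOX/XXOX.]+0* (1,4)[OXOOX/.XOXX]+0
p5 O@[OXOOX/XXOX.]: (1,4)[OXOOX/XXOXO]+0*
p6 X@[OXOOX/XXOXO] terminal +0; root [...OX/.XOX.] d5

O winning at [...OX/.XOX.]: False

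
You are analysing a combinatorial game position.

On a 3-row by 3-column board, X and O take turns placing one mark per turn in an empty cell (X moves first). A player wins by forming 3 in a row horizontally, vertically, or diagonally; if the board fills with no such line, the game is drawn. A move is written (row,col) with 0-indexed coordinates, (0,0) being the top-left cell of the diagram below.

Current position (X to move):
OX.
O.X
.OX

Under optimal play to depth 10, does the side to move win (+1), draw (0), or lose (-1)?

value(OX./O.X/.OX, X) = +1

p1 X@[OX./O.X/.OX]: (0,2)[OXX/O.X/.OX]+1* (1,1)[OX./OXX/.OX]-1 (2,0)[OX./O.X/XOX]+0
p2 O@[OXX/O.X/.OX] terminal -1; root [OX./O.X/.OX] d10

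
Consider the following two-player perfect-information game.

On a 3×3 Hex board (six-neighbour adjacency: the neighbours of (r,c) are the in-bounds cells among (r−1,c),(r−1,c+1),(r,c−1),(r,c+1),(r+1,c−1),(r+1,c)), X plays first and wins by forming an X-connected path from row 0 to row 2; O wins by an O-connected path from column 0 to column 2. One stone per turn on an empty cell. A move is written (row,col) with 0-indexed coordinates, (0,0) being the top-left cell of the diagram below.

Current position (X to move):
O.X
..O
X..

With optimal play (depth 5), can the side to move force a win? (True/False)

X winning at [O.X/..O/X..]: True

[O.X/..O/X..] X move#1: (0,1):+1/OXX/..O/X..*, (1,0):+1/O.X/X.O/X.., (1,1):+1/O.X/.XO/X.., (2,1):-1/O.X/..O/XX., (2,2):-1/O.X/..O/X.X
[OXX/..O/X..] O move#2: (1,0):-1/OXX/O.O/X..*, (1,1):-1/OXX/.OO/X.., (2,1):-1/OXX/..O/XO., (2,2):-1/OXX/..O/X.O
[OXX/O.O/X..] X move#3: (1,1):+1/OXX/OXO/X..*, (2,1):-1/OXX/O.O/XX., (2,2):-1/OXX/O.O/X.X
[OXX/OXO/X..] end (terminal -1, O#4); searched O.X/..O/X.. to 5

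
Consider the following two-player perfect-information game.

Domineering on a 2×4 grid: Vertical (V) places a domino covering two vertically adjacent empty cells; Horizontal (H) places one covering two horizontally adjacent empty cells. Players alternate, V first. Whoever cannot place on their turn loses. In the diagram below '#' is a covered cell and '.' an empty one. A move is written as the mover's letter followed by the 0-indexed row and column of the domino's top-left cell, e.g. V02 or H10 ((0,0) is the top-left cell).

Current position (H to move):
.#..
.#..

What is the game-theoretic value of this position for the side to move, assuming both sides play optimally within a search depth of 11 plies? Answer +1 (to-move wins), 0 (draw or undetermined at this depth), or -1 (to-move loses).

value(.#../.#.., H) = +1

[.#../.#..] H move#1: H02:+1/.###/.#..*, H12:+1/.#../.###
[.###/.#..] V move#2: V00:-1/####/##..*
[####/##..] H move#3: H12:+1/####/####*
[####/####] end (terminal -1, V#4); searched .#../.#.. to 11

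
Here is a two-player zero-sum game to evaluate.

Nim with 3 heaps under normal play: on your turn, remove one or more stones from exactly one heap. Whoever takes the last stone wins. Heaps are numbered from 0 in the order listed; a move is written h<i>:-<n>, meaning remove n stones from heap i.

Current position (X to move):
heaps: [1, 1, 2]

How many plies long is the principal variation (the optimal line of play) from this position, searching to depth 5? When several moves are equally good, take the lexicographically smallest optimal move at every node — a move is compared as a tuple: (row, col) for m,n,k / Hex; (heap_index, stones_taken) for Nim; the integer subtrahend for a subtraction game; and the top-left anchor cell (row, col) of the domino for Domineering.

PV length from [(1,1,2)]: 3 plies

[(1,1,2)] X move#1: h0:-1:-1/(0,1,2), h1:-1:-1/(1,0,2), h2:-1:-1/(1,1,1), h2:-2:+1/(1,1,0)*
[(1,1,0)] O move#2: h0:-1:-1/(0,1,0)*, h1:-1:-1/(1,0,0)
[(0,1,0)] X move#3: h1:-1:+1/(0,0,0)*
[(0,0,0)] end (terminal -1, O#4); searched (1,1,2) to 5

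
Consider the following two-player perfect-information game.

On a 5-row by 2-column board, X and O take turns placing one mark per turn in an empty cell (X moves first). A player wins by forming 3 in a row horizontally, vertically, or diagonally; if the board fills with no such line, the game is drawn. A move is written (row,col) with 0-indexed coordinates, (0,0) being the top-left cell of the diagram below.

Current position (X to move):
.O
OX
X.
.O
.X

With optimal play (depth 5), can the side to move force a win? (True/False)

X winning at [.O/OX/X./.O/.X]: False

p1 X@[.O/OX/X./.O/.X]: (0,0)[XO/OX/X./.O/.X]+0* (2,1)[.O/OX/XX/.O/.X]+0 (3,0)[.O/OX/X./XO/.X]+0 (4,0)[.O/OX/X./.O/XX]+0
p2 O@[XO/OX/X./.O/.X]: (2,1)[XO/OX/XO/.O/.X]+0* (3,0)[XO/OX/X./OO/.X]+0 (4,0)[XO/OX/X./.O/OX]+0
p3 X@[XO/OX/XO/.O/.X]: (3,0)[XO/OX/XO/XO/.X]+0* (4,0)[XO/OX/XO/.O/XX]+0
p4 O@[XO/OX/XO/XO/.X]: (4,0)[XO/OX/XO/XO/OX]+0*
p5 X@[XO/OX/XO/XO/OX] terminal +0; root [.O/OX/X./.O/.X] d5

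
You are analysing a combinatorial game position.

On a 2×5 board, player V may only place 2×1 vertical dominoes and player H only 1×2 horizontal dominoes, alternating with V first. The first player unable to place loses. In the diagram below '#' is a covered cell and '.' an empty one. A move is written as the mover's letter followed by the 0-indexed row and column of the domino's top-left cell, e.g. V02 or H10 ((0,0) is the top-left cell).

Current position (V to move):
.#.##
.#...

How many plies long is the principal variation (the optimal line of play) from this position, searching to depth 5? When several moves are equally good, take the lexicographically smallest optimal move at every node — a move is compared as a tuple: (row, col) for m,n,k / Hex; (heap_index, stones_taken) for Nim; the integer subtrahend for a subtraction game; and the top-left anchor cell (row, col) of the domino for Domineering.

PV length from [.#.##/.#...]: 3 plies

p1 V@[.#.##/.#...]: V00[##.##/##...]-1 V02[.####/.##..]+1*
p2 H@[.####/.##..]: H13[.####/.####]-1*
p3 V@[.####/.####]: V00[#####/#####]+1*
p4 H@[#####/#####] terminal -1; root [.#.##/.#...] d5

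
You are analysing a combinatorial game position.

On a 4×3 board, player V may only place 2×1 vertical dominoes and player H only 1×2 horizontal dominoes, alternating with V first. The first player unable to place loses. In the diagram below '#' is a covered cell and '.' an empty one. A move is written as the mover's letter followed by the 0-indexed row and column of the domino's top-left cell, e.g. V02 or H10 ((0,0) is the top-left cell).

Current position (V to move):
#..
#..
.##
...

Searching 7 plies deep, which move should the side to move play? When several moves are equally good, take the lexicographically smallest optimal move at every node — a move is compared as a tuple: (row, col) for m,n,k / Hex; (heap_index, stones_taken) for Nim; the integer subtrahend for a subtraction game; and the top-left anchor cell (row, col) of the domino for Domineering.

V's best at [#../#../.##/...]: V01

[#../#../.##/...] V move#1: V01:+1/##./##./.##/...*, V02:+1/#.#/#.#/.##/..., V20:-1/#../#../###/#..
[##./##./.##/...] H move#2: H30:-1/##./##./.##/##.*, H31:-1/##./##./.##/.##
[##./##./.##/##.] V move#3: V02:+1/###/###/.##/##.*
[###/###/.##/##.] end (terminal -1, H#4); searched #../#../.##/... to 7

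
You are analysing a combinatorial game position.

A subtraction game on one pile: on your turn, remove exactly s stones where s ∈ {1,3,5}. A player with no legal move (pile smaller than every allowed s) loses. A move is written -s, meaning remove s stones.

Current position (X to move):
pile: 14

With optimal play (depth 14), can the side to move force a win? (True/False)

X winning at [14]: False

[14] X move#1: -1:-1/13*, -3:-1/11, -5:-1/9
[13] O move#2: -1:+1/12*, -3:+1/10, -5:+1/8
[12] X move#3: -1:-1/11*, -3:-1/9, -5:-1/7
[11] O move#4: -1:+1/10*, -3:+1/8, -5:+1/6
[10] X move#5: -1:-1/9*, -3:-1/7, -5:-1/5
[9] O move#6: -1:+1/8*, -3:+1/6, -5:+1/4
[8] X move#7: -1:-1/7*, -3:-1/5, -5:-1/3
[7] O move#8: -1:+1/6*, -3:+1/4, -5:+1/2
[6] X move#9: -1:-1/5*, -3:-1/3, -5:-1/1
[5] O move#10: -1:+1/4*, -3:+1/2, -5:+1/0
[4] X move#11: -1:-1/3*, -3:-1/1
[3] O move#12: -1:+1/2*, -3:+1/0
[2] X move#13: -1:-1/1*
[1] O move#14: -1:+1/0*
[0] end (terminal -1, X#15); searched 14 to 14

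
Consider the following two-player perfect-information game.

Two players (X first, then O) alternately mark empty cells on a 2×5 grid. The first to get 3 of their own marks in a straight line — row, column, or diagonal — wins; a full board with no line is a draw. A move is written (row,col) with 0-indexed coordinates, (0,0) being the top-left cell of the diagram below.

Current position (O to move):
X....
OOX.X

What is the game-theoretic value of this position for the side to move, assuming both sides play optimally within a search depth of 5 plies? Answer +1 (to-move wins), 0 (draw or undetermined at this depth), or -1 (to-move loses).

ply 1, O at X..../OOX.X | (0,1)=-1→XO.../OOX.X; (0,2)=-1→X.O../OOX.X; (0,3)=-1→X..O./OOX.X; (0,4)=-1→X...O/OOX.X; (1,3)=+0→X..../OOXOX*
ply 2, X at X..../OOXOX | (0,1)=+0→XX.../OOXOX*; (0,2)=+0→X.X../OOXOX; (0,3)=+0→X..X./OOXOX; (0,4)=+0→X...X/OOXOX
ply 3, O at XX.../OOXOX | (0,2)=+0→XXO../OOXOX*; (0,3)=-1→XX.O./OOXOX; (0,4)=-1→XX..O/OOXOX
ply 4, X at XXO../OOXOX | (0,3)=+0→XXOX./OOXOX*; (0,4)=+0→XXO.X/OOXOX
ply 5, O at XXOX./OOXOX | (0,4)=+0→XXOXO/OOXOX*
ply 6: XXOXO/OOXOX is terminal +0 (X); from X..../OOX.X depth 5

value(X..../OOX.X, O) = 0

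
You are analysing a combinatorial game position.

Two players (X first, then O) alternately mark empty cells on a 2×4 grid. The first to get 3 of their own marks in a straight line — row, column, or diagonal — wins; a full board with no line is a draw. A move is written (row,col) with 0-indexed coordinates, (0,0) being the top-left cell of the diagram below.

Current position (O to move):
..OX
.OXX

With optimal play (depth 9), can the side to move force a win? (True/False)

O winning at [..OX/.OXX]: False

ply 1, O at ..OX/.OXX | (0,0)=+0→O.OX/.OXX*; (0,1)=+0→.OOX/.OXX; (1,0)=+0→..OX/OOXX
ply 2, X at O.OX/.OXX | (0,1)=+0→OXOX/.OXX*; (1,0)=-1→O.OX/XOXX
ply 3, O at OXOX/.OXX | (1,0)=+0→OXOX/OOXX*
ply 4: OXOX/OOXX is terminal +0 (X); from ..OX/.OXX depth 9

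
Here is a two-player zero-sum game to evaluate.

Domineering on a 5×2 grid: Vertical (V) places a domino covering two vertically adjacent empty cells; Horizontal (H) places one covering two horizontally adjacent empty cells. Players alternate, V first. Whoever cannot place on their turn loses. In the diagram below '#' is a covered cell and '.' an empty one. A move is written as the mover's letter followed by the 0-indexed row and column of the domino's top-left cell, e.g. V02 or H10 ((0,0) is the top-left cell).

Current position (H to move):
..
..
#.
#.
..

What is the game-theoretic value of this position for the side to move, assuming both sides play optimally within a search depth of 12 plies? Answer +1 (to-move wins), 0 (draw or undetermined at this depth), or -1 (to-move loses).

[../../#./#./..] H move#1: H00:+1/##/../#./#./..*, H10:+1/../##/#./#./.., H40:-1/../../#./#./##
[##/../#./#./..] V move#2: V11:-1/##/.#/##/#./..*, V21:-1/##/../##/##/.., V31:-1/##/../#./##/.#
[##/.#/##/#./..] H move#3: H40:+1/##/.#/##/#./##*
[##/.#/##/#./##] end (terminal -1, V#4); searched ../../#./#./.. to 12

value(../../#./#./.., H) = +1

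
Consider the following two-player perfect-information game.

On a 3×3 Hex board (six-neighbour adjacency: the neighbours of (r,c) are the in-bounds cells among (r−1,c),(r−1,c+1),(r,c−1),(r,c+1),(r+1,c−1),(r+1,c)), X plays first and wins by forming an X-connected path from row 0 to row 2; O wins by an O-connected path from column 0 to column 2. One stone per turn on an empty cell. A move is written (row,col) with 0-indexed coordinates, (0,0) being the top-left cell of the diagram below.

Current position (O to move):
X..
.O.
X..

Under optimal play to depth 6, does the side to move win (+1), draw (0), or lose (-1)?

[X../.O./X..] O move#1: (0,1):-1/XO./.O./X.., (0,2):-1/X.O/.O./X.., (1,0):+1/X../OO./X..*, (1,2):-1/X../.OO/X.., (2,1):-1/X../.O./XO., (2,2):-1/X../.O./X.O
[X../OO./X..] X move#2: (0,1):-1/XX./OO./X..*, (0,2):-1/X.X/OO./X.., (1,2):-1/X../OOX/X.., (2,1):-1/X../OO./XX., (2,2):-1/X../OO./X.X
[XX./OO./X..] O move#3: (0,2):+1/XXO/OO./X..*, (1,2):+1/XX./OOO/X.., (2,1):+1/XX./OO./XO., (2,2):+1/XX./OO./X.O
[XXO/OO./X..] end (terminal -1, X#4); searched X../.O./X.. to 6

value(X../.O./X.., O) = +1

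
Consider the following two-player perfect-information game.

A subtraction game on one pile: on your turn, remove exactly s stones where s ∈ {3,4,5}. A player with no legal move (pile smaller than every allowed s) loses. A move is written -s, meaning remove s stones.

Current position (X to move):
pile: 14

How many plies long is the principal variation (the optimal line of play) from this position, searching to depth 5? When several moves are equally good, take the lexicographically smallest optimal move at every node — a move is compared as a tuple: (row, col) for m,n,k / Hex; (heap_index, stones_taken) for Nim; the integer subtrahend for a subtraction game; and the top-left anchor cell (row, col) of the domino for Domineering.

PV length from [14]: 3 plies

p1 X@[14]: -3[11]-1 -4[10]+1* -5[9]+1
p2 O@[10]: -3[7]-1* -4[6]-1 -5[5]-1
p3 X@[7]: -3[4]-1 -4[3]-1 -5[2]+1*
p4 O@[2] terminal -1; root [14] d5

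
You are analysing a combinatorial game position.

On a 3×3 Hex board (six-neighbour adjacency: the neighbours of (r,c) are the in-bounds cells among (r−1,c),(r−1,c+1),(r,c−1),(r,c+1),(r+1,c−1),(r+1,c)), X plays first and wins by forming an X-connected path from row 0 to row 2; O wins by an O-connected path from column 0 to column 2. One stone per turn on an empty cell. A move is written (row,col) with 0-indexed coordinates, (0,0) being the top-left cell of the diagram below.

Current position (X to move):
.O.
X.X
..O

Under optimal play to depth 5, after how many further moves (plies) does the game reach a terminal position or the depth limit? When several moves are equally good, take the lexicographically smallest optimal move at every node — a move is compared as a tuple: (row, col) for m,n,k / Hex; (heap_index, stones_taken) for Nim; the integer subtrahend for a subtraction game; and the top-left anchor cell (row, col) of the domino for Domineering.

ply 1, X at .O./X.X/..O | (0,0)=+1→XO./X.X/..O*; (0,2)=+1→.OX/X.X/..O; (1,1)=+1→.O./XXX/..O; (2,0)=+1→.O./X.X/X.O; (2,1)=+1→.O./X.X/.XO
ply 2, O at XO./X.X/..O | (0,2)=-1→XOO/X.X/..O*; (1,1)=-1→XO./XOX/..O; (2,0)=-1→XO./X.X/O.O; (2,1)=-1→XO./X.X/.OO
ply 3, X at XOO/X.X/..O | (1,1)=+1→XOO/XXX/..O*; (2,0)=+1→XOO/X.X/X.O; (2,1)=+1→XOO/X.X/.XO
ply 4, O at XOO/XXX/..O | (2,0)=-1→XOO/XXX/O.O*; (2,1)=-1→XOO/XXX/.OO
ply 5, X at XOO/XXX/O.O | (2,1)=+1→XOO/XXX/OXO*
ply 6: XOO/XXX/OXO is terminal -1 (O); from .O./X.X/..O depth 5

PV length from [.O./X.X/..O]: 5 plies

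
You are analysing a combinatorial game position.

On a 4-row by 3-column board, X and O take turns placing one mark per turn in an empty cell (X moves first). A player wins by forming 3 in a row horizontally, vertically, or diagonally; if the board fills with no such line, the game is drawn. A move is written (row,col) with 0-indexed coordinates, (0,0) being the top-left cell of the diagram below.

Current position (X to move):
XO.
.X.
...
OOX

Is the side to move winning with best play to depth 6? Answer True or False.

ply 1, X at XO./.X./.../OOX | (0,2)=+1→XOX/.X./.../OOX*; (1,0)=+1→XO./XX./.../OOX; (1,2)=+1→XO./.XX/.../OOX; (2,0)=+1→XO./.X./X../OOX; (2,1)=+1→XO./.X./.X./OOX; (2,2)=+1→XO./.X./..X/OOX
ply 2, O at XOX/.X./.../OOX | (1,0)=-1→XOX/OX./.../OOX*; (1,2)=-1→XOX/.XO/.../OOX; (2,0)=-1→XOX/.X./O../OOX; (2,1)=-1→XOX/.X./.O./OOX; (2,2)=-1→XOX/.X./..O/OOX
ply 3, X at XOX/OX./.../OOX | (1,2)=-1→XOX/OXX/.../OOX; (2,0)=+1→XOX/OX./X../OOX*; (2,1)=-1→XOX/OX./.X./OOX; (2,2)=+1→XOX/OX./..X/OOX
ply 4: XOX/OX./X../OOX is terminal -1 (O); from XO./.X./.../OOX depth 6

X winning at [XO./.X./.../OOX]: True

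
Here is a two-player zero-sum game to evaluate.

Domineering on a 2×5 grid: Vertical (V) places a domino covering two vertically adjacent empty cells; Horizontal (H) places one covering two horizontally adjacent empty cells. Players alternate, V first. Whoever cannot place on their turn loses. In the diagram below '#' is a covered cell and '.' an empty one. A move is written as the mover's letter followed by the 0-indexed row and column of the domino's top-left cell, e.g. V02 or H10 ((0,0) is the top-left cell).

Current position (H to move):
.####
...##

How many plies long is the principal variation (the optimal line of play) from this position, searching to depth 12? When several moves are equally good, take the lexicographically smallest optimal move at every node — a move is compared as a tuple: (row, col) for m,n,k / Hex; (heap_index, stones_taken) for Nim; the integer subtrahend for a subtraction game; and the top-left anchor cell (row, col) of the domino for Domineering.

PV length from [.####/...##]: 1 ply

ply 1, H at .####/...## | H10=+1→.####/##.##*; H11=-1→.####/.####
ply 2: .####/##.## is terminal -1 (V); from .####/...## depth 12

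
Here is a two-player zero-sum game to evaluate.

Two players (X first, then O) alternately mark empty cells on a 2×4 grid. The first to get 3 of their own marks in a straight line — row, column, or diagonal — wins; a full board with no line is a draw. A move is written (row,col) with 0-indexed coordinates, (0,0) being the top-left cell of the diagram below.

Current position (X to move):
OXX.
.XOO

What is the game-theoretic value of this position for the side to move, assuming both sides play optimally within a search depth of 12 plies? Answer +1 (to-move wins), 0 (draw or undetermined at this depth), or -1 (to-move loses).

p1 X@[OXX./.XOO]: (0,3)[OXXX/.XOO]+1* (1,0)[OXX./XXOO]+0
p2 O@[OXXX/.XOO] terminal -1; root [OXX./.XOO] d12

value(OXX./.XOO, X) = +1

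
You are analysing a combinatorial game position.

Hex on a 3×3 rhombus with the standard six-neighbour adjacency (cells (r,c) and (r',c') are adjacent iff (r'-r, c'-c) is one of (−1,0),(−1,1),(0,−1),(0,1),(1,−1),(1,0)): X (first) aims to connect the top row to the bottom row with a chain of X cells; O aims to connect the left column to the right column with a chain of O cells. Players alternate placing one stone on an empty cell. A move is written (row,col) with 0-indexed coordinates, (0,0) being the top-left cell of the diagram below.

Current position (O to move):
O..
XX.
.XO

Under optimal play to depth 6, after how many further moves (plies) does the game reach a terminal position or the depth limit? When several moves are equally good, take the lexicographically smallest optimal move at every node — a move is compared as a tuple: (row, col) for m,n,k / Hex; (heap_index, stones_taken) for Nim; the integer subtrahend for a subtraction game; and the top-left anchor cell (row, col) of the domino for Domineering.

PV length from [O../XX./.XO]: 2 plies

p1 O@[O../XX./.XO]: (0,1)[OO./XX./.XO]-1* (0,2)[O.O/XX./.XO]-1 (1,2)[O../XXO/.XO]-1 (2,0)[O../XX./OXO]-1
p2 X@[OO./XX./.XO]: (0,2)[OOX/XX./.XO]+1* (1,2)[OO./XXX/.XO]-1 (2,0)[OO./XX./XXO]-1
p3 O@[OOX/XX./.XO] terminal -1; root [O../XX./.XO] d6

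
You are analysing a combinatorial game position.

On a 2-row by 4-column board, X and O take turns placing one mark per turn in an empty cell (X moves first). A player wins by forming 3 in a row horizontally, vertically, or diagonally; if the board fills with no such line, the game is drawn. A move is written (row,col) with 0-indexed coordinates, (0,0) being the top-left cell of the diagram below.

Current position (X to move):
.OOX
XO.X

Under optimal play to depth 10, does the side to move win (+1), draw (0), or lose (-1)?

value(.OOX/XO.X, X) = 0

p1 X@[.OOX/XO.X]: (0,0)[XOOX/XO.X]+0* (1,2)[.OOX/XOXX]-1
p2 O@[XOOX/XO.X]: (1,2)[XOOX/XOOX]+0*
p3 X@[XOOX/XOOX] terminal +0; root [.OOX/XO.X] d10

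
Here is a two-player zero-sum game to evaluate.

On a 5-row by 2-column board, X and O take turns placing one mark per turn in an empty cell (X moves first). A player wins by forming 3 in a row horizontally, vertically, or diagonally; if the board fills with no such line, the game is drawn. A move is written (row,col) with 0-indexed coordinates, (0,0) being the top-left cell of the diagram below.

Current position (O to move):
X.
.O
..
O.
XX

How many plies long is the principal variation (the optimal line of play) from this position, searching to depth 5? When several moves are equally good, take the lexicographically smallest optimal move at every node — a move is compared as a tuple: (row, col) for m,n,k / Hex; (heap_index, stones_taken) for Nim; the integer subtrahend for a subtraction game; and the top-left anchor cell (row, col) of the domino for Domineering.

p1 O@[X./.O/../O./XX]: (0,1)[XO/.O/../O./XX]+0 (1,0)[X./OO/../O./XX]+1* (2,0)[X./.O/O./O./XX]+1 (2,1)[X./.O/.O/O./XX]+1 (3,1)[X./.O/../OO/XX]+0
p2 X@[X./OO/../O./XX]: (0,1)[XX/OO/../O./XX]-1* (2,0)[X./OO/X./O./XX]-1 (2,1)[X./OO/.X/O./XX]-1 (3,1)[X./OO/../OX/XX]-1
p3 O@[XX/OO/../O./XX]: (2,0)[XX/OO/O./O./XX]+1* (2,1)[XX/OO/.O/O./XX]+1 (3,1)[XX/OO/../OO/XX]+1
p4 X@[XX/OO/O./O./XX] terminal -1; root [X./.O/../O./XX] d5

PV length from [X./.O/../O./XX]: 3 plies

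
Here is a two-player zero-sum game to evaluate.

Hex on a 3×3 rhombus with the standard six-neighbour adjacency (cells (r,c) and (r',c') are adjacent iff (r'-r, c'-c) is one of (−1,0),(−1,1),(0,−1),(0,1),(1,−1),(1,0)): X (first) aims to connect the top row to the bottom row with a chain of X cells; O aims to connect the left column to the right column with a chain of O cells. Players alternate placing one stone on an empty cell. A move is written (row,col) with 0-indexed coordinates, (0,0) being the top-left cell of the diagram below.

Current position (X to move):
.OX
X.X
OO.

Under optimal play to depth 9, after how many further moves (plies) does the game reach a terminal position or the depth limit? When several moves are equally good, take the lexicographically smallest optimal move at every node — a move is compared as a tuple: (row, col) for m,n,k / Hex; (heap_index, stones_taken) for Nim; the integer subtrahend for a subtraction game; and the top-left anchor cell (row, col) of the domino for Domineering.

PV length from [.OX/X.X/OO.]: 1 ply

ply 1, X at .OX/X.X/OO. | (0,0)=-1→XOX/X.X/OO.; (1,1)=-1→.OX/XXX/OO.; (2,2)=+1→.OX/X.X/OOX*
ply 2: .OX/X.X/OOX is terminal -1 (O); from .OX/X.X/OO. depth 9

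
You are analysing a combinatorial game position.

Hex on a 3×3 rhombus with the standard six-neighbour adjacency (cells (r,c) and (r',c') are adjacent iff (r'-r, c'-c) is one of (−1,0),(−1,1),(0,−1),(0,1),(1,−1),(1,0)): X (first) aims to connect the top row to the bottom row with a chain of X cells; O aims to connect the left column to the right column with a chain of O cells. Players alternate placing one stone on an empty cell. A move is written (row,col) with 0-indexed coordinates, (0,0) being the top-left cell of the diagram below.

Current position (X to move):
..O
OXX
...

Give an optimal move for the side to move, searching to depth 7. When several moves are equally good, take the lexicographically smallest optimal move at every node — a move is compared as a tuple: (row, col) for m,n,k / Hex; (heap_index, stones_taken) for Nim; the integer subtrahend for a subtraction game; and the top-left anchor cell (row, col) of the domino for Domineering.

X's best at [..O/OXX/...]: (0,1)

ply 1, X at ..O/OXX/... | (0,0)=-1→X.O/OXX/...; (0,1)=+1→.XO/OXX/...*; (2,0)=-1→..O/OXX/X..; (2,1)=-1→..O/OXX/.X.; (2,2)=-1→..O/OXX/..X
ply 2, O at .XO/OXX/... | (0,0)=-1→OXO/OXX/...*; (2,0)=-1→.XO/OXX/O..; (2,1)=-1→.XO/OXX/.O.; (2,2)=-1→.XO/OXX/..O
ply 3, X at OXO/OXX/... | (2,0)=+1→OXO/OXX/X..*; (2,1)=+1→OXO/OXX/.X.; (2,2)=+1→OXO/OXX/..X
ply 4: OXO/OXX/X.. is terminal -1 (O); from ..O/OXX/... depth 7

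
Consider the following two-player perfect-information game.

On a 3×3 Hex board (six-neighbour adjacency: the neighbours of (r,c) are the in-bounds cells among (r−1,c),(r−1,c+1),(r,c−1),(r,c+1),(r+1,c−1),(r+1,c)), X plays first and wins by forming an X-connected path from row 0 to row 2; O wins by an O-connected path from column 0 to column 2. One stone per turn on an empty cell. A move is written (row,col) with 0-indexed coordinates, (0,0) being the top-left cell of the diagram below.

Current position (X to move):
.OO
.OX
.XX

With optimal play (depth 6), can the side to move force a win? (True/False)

X winning at [.OO/.OX/.XX]: False

[.OO/.OX/.XX] X move#1: (0,0):-1/XOO/.OX/.XX*, (1,0):-1/.OO/XOX/.XX, (2,0):-1/.OO/.OX/XXX
[XOO/.OX/.XX] O move#2: (1,0):+1/XOO/OOX/.XX*, (2,0):+1/XOO/.OX/OXX
[XOO/OOX/.XX] end (terminal -1, X#3); searched .OO/.OX/.XX to 6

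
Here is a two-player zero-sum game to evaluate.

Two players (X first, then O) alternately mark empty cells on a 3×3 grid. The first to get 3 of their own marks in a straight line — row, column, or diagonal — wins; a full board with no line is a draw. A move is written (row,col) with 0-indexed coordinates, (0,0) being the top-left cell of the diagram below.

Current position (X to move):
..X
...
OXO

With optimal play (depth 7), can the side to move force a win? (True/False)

X winning at [..X/.../OXO]: True

p1 X@[..X/.../OXO]: (0,0)[X.X/.../OXO]+0 (0,1)[.XX/.../OXO]+1* (1,0)[..X/X../OXO]+0 (1,1)[..X/.X./OXO]+0 (1,2)[..X/..X/OXO]-1
p2 O@[.XX/.../OXO]: (0,0)[OXX/.../OXO]-1* (1,0)[.XX/O../OXO]-1 (1,1)[.XX/.O./OXO]-1 (1,2)[.XX/..O/OXO]-1
p3 X@[OXX/.../OXO]: (1,0)[OXX/X../OXO]-1 (1,1)[OXX/.X./OXO]+1* (1,2)[OXX/..X/OXO]-1
p4 O@[OXX/.X./OXO] terminal -1; root [..X/.../OXO] d7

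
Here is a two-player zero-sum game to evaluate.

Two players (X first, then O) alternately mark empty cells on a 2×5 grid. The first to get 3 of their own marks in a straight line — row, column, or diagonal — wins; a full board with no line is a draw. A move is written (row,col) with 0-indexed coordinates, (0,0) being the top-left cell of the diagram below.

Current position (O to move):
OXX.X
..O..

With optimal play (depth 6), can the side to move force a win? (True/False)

[OXX.X/..O..] O move#1: (0,3):+0/OXXOX/..O..*, (1,0):-1/OXX.X/O.O.., (1,1):-1/OXX.X/.OO.., (1,3):-1/OXX.X/..OO., (1,4):-1/OXX.X/..O.O
[OXXOX/..O..] X move#2: (1,0):-1/OXXOX/X.O.., (1,1):+0/OXXOX/.XO..*, (1,3):+0/OXXOX/..OX., (1,4):-1/OXXOX/..O.X
[OXXOX/.XO..] O move#3: (1,0):+0/OXXOX/OXO..*, (1,3):+0/OXXOX/.XOO., (1,4):+0/OXXOX/.XO.O
[OXXOX/OXO..] X move#4: (1,3):+0/OXXOX/OXOX.*, (1,4):+0/OXXOX/OXO.X
[OXXOX/OXOX.] O move#5: (1,4):+0/OXXOX/OXOXO*
[OXXOX/OXOXO] end (terminal +0, X#6); searched OXX.X/..O.. to 6

O winning at [OXX.X/..O..]: False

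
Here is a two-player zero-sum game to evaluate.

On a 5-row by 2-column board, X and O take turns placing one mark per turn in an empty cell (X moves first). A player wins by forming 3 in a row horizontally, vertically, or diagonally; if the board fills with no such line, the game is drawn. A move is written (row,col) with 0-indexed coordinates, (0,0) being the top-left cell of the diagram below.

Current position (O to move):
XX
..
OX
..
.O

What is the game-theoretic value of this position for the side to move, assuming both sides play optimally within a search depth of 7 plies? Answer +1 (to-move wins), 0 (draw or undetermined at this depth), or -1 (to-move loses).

[XX/../OX/../.O] O move#1: (1,0):-1/XX/O./OX/../.O, (1,1):+0/XX/.O/OX/../.O*, (3,0):-1/XX/../OX/O./.O, (3,1):-1/XX/../OX/.O/.O, (4,0):-1/XX/../OX/../OO
[XX/.O/OX/../.O] X move#2: (1,0):+0/XX/XO/OX/../.O*, (3,0):+0/XX/.O/OX/X./.O, (3,1):-1/XX/.O/OX/.X/.O, (4,0):+0/XX/.O/OX/../XO
[XX/XO/OX/../.O] O move#3: (3,0):+0/XX/XO/OX/O./.O*, (3,1):+0/XX/XO/OX/.O/.O, (4,0):+0/XX/XO/OX/../OO
[XX/XO/OX/O./.O] X move#4: (3,1):-1/XX/XO/OX/OX/.O, (4,0):+0/XX/XO/OX/O./XO*
[XX/XO/OX/O./XO] O move#5: (3,1):+0/XX/XO/OX/OO/XO*
[XX/XO/OX/OO/XO] end (terminal +0, X#6); searched XX/../OX/../.O to 7

value(XX/../OX/../.O, O) = 0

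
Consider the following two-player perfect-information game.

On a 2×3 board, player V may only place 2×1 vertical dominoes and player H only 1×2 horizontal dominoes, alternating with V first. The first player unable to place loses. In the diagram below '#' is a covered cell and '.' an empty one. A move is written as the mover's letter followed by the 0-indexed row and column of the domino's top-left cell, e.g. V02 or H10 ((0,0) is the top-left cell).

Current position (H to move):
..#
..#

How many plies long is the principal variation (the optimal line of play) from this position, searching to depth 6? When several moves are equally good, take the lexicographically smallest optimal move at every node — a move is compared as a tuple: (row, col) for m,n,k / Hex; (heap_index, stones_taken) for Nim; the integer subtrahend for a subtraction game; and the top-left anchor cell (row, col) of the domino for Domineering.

PV length from [..#/..#]: 1 ply

[..#/..#] H move#1: H00:+1/###/..#*, H10:+1/..#/###
[###/..#] end (terminal -1, V#2); searched ..#/..# to 6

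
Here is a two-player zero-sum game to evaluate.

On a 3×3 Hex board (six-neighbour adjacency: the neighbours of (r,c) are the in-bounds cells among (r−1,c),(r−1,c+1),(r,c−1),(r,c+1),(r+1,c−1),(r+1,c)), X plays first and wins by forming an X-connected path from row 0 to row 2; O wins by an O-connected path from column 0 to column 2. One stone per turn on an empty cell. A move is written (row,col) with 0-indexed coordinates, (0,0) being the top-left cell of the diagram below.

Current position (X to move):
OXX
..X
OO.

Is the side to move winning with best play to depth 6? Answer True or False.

X winning at [OXX/..X/OO.]: True

[OXX/..X/OO.] X move#1: (1,0):-1/OXX/X.X/OO., (1,1):-1/OXX/.XX/OO., (2,2):+1/OXX/..X/OOX*
[OXX/..X/OOX] end (terminal -1, O#2); searched OXX/..X/OO. to 6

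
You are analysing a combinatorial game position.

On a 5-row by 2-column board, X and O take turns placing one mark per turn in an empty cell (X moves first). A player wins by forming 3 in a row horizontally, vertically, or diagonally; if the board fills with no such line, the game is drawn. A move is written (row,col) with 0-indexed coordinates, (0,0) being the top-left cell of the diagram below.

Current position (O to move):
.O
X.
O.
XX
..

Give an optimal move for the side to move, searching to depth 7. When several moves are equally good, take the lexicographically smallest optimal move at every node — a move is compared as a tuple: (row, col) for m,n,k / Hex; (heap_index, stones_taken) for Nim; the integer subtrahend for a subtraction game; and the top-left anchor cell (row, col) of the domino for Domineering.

O's best at [.O/X./O./XX/..]: (1,1)

ply 1, O at .O/X./O./XX/.. | (0,0)=-1→OO/X./O./XX/..; (1,1)=+0→.O/XO/O./XX/..*; (2,1)=+0→.O/X./OO/XX/..; (4,0)=-1→.O/X./O./XX/O.; (4,1)=+0→.O/X./O./XX/.O
ply 2, X at .O/XO/O./XX/.. | (0,0)=-1→XO/XO/O./XX/..; (2,1)=+0→.O/XO/OX/XX/..*; (4,0)=-1→.O/XO/O./XX/X.; (4,1)=-1→.O/XO/O./XX/.X
ply 3, O at .O/XO/OX/XX/.. | (0,0)=-1→OO/XO/OX/XX/..; (4,0)=-1→.O/XO/OX/XX/O.; (4,1)=+0→.O/XO/OX/XX/.O*
ply 4, X at .O/XO/OX/XX/.O | (0,0)=+0→XO/XO/OX/XX/.O*; (4,0)=+0→.O/XO/OX/XX/XO
ply 5, O at XO/XO/OX/XX/.O | (4,0)=+0→XO/XO/OX/XX/OO*
ply 6: XO/XO/OX/XX/OO is terminal +0 (X); from .O/X./O./XX/.. depth 7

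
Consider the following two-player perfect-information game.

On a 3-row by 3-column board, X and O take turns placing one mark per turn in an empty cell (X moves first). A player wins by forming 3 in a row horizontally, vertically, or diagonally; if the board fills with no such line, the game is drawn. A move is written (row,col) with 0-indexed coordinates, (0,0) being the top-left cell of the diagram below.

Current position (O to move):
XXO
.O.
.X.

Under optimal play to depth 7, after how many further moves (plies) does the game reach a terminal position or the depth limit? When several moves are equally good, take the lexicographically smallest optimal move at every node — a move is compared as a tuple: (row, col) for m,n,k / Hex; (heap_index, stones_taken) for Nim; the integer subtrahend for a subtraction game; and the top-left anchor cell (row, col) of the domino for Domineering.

PV length from [XXO/.O./.X.]: 3 plies

p1 O@[XXO/.O./.X.]: (1,0)[XXO/OO./.X.]+1* (1,2)[XXO/.OO/.X.]+1 (2,0)[XXO/.O./OX.]+1 (2,2)[XXO/.O./.XO]+1
p2 X@[XXO/OO./.X.]: (1,2)[XXO/OOX/.X.]-1* (2,0)[XXO/OO./XX.]-1 (2,2)[XXO/OO./.XX]-1
p3 O@[XXO/OOX/.X.]: (2,0)[XXO/OOX/OX.]+1* (2,2)[XXO/OOX/.XO]+0
p4 X@[XXO/OOX/OX.] terminal -1; root [XXO/.O./.X.] d7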